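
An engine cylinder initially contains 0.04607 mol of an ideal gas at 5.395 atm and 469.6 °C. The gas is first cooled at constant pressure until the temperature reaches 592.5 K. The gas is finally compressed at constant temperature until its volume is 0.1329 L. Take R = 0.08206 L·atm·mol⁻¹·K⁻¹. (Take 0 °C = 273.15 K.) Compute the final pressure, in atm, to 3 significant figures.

P₃ ≈ 16.9 atm

Convert: T₁ = 742.8 K.
From PV = nRT: V₁ = nRT₁/P₁ = 0.5205 L.
P constant ⇒ V ∝ T: P₂ = P₁; V₂ = V₁·(T₂/T₁) = 0.4152 L.
T constant ⇒ Boyle's law P V = const: T₃ = T₂; P₃ = P₂·(V₂/V₃) = 16.85 atm.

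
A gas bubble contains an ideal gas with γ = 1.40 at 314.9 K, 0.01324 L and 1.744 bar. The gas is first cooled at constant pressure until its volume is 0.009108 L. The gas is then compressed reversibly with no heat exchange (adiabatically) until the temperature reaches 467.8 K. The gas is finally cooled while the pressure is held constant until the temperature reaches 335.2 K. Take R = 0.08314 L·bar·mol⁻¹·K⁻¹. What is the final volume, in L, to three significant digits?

Isobaric, so V/T is constant: P₂ = P₁; T₂ = T₁·(V₂/V₁) = 216.6 K.
Reversible adiabatic, γ = 1.40: P₃ = P₂·(T₃/T₂)^(γ/(γ−1)) = 25.81 bar; V₃ = V₂·(T₂/T₃)^(1/(γ−1)) = 0.001329 L.
Isobaric, so V/T is constant: P₄ = P₃; V₄ = V₃·(T₄/T₃) = 0.0009523 L.

V₄ ≈ 0.000952 L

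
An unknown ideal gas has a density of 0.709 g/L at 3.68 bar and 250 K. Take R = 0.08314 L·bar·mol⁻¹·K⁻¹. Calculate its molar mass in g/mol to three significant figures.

M ≈ 4.00 g/mol

ρ = PM/(RT) ⇒ M = ρRT/P = (0.709 × 0.08314 × 250.0) / 3.68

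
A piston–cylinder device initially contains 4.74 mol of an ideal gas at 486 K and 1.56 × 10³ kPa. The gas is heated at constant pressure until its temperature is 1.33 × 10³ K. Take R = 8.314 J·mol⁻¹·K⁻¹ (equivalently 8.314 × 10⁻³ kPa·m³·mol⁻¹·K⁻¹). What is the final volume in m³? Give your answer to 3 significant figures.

V₂ ≈ 0.0336 m³

From PV = nRT: V₁ = nRT₁/P₁ = 0.01228 m³.
Isobaric, so V/T is constant: P₂ = P₁; V₂ = V₁·(T₂/T₁) = 0.03360 m³.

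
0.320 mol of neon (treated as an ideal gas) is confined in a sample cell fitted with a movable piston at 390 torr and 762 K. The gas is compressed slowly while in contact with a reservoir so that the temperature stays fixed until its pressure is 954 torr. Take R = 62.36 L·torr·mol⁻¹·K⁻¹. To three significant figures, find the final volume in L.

V₂ ≈ 15.9 L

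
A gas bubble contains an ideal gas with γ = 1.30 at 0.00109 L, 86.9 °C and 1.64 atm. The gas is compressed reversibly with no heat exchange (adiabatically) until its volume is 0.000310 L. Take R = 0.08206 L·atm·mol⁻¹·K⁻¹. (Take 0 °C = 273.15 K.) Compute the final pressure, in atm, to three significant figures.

Convert: T₁ = 360.0 K.
Adiabatic (γ = 1.30), T V^(γ−1) and P V^γ constant: T₂ = T₁·(V₁/V₂)^(γ−1) = 525.0 K; P₂ = P₁·(V₁/V₂)^γ = 8.409 atm.

P₂ ≈ 8.41 atm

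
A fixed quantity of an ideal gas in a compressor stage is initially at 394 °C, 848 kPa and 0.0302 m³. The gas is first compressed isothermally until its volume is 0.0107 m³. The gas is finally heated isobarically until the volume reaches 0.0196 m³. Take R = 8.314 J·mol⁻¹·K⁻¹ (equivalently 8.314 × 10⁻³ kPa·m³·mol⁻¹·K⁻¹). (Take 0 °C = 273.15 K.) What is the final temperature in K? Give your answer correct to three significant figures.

Convert: T₁ = 667.1 K.
T constant ⇒ Boyle's law P V = const: T₂ = T₁; P₂ = P₁·(V₁/V₂) = 2393 kPa.
P constant ⇒ V ∝ T: P₃ = P₂; T₃ = T₂·(V₃/V₂) = 1222 K.

T₃ ≈ 1.22e+03 K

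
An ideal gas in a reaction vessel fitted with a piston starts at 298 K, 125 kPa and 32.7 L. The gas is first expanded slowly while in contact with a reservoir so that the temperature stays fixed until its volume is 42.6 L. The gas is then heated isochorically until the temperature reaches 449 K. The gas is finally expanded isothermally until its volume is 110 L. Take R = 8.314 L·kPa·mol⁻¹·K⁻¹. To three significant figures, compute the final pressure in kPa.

P₄ ≈ 56.0 kPa

Isothermal, so P V is constant: T₂ = T₁; P₂ = P₁·(V₁/V₂) = 95.95 kPa.
V constant ⇒ P ∝ T: V₃ = V₂; P₃ = P₂·(T₃/T₂) = 144.6 kPa.
T constant ⇒ Boyle's law P V = const: T₄ = T₃; P₄ = P₃·(V₃/V₄) = 55.99 kPa.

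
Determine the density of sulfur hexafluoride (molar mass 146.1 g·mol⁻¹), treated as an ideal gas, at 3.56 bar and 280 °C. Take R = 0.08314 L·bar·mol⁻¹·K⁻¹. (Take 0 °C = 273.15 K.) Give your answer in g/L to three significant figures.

ρ ≈ 11.3 g/L

ρ = PM/(RT) = (3.56 × 146.1) / (0.08314 × 553.1)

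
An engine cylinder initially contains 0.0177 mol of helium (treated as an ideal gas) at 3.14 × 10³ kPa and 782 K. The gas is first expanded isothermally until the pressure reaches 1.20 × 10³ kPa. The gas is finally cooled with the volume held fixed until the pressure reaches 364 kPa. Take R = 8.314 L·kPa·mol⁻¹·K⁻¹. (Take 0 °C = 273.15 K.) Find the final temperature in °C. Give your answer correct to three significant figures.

From PV = nRT: V₁ = nRT₁/P₁ = 0.03665 L.
T constant ⇒ Boyle's law P V = const: T₂ = T₁; V₂ = V₁·(P₁/P₂) = 0.09590 L.
Isochoric, so P/T is constant: V₃ = V₂; T₃ = T₂·(P₃/P₂) = 237.2 K.

T₃ ≈ -35.9 °C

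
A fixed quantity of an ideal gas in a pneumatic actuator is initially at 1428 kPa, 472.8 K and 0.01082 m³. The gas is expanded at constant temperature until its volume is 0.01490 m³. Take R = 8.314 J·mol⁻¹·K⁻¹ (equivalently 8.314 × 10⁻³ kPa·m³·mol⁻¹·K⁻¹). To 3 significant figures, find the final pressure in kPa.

P₂ ≈ 1.04e+03 kPa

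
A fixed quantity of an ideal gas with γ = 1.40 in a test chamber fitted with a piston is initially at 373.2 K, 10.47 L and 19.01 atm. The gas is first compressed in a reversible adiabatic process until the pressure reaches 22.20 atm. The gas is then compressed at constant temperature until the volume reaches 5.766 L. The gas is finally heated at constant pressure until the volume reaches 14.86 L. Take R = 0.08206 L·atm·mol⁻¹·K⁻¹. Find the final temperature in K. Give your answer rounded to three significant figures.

T₄ ≈ 1.01e+03 K

Reversible adiabatic, γ = 1.40: T₂ = T₁·(P₂/P₁)^((γ−1)/γ) = 390.1 K; V₂ = V₁·(P₁/P₂)^(1/γ) = 9.372 L.
Isothermal, so P V is constant: T₃ = T₂; P₃ = P₂·(V₂/V₃) = 36.08 atm.
P constant ⇒ V ∝ T: P₄ = P₃; T₄ = T₃·(V₄/V₃) = 1005 K.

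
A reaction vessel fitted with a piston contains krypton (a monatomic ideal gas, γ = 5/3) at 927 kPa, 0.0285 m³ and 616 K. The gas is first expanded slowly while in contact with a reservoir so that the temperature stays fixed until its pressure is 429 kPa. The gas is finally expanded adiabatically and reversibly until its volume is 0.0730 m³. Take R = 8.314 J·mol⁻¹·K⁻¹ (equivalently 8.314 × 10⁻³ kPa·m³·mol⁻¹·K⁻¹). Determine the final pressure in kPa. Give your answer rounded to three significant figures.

P₃ ≈ 323 kPa

T constant ⇒ Boyle's law P V = const: T₂ = T₁; V₂ = V₁·(P₁/P₂) = 0.06158 m³.
Adiabatic (γ = 5/3), T V^(γ−1) and P V^γ constant: T₃ = T₂·(V₂/V₃)^(γ−1) = 550.0 K; P₃ = P₂·(V₂/V₃)^γ = 323.1 kPa.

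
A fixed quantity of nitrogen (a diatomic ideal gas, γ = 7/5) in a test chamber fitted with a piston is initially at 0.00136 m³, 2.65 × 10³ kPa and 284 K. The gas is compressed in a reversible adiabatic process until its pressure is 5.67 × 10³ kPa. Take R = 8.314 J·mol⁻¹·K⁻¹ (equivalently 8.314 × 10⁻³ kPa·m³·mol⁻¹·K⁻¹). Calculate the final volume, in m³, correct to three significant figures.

V₂ ≈ 0.000790 m³

Adiabatic (γ = 7/5), T V^(γ−1) and P V^γ constant: T₂ = T₁·(P₂/P₁)^((γ−1)/γ) = 352.9 K; V₂ = V₁·(P₁/P₂)^(1/γ) = 0.0007899 m³.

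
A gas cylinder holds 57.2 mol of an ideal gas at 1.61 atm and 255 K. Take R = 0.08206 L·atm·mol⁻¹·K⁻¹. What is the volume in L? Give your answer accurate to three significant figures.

PV = nRT ⇒ V = nRT/P = (57.2 × 0.08206 × 255) / 1.61

V ≈ 743 L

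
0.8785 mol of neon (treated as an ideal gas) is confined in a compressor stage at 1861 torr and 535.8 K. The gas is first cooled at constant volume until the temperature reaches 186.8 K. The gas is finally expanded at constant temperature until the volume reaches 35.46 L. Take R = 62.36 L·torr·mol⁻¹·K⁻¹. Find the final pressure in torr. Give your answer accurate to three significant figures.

From PV = nRT: V₁ = nRT₁/P₁ = 15.77 L.
V constant ⇒ P ∝ T: V₂ = V₁; P₂ = P₁·(T₂/T₁) = 648.8 torr.
Isothermal, so P V is constant: T₃ = T₂; P₃ = P₂·(V₂/V₃) = 288.6 torr.

P₃ ≈ 289 torr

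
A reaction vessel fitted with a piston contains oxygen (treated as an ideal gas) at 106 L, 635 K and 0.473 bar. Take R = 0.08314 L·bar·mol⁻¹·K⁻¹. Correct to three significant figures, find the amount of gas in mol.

PV = nRT ⇒ n = PV/(RT) = (0.473 × 106) / (0.08314 × 635)

n ≈ 0.950 mol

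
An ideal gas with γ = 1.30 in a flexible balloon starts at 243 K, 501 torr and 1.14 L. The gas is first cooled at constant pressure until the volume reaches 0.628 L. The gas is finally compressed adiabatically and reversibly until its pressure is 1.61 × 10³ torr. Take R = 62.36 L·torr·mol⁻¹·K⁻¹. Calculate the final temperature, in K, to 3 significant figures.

T₃ ≈ 175 K

Isobaric, so V/T is constant: P₂ = P₁; T₂ = T₁·(V₂/V₁) = 133.9 K.
Reversible adiabatic, γ = 1.30: T₃ = T₂·(P₃/P₂)^((γ−1)/γ) = 175.3 K; V₃ = V₂·(P₂/P₃)^(1/γ) = 0.2558 L.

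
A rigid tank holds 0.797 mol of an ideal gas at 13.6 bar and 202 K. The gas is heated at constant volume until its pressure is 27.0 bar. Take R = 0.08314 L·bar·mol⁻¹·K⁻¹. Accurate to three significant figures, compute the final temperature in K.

T₂ ≈ 401 K

From PV = nRT: V₁ = nRT₁/P₁ = 0.9842 L.
V constant ⇒ P ∝ T: V₂ = V₁; T₂ = T₁·(P₂/P₁) = 401.0 K.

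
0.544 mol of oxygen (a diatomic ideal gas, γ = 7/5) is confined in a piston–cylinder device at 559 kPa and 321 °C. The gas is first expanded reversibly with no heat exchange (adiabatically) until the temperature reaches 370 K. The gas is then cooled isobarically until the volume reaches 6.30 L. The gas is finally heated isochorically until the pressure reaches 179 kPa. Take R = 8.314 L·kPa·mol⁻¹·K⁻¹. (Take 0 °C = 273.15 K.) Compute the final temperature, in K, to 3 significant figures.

T₄ ≈ 249 K

Convert: T₁ = 594.1 K.
From PV = nRT: V₁ = nRT₁/P₁ = 4.807 L.
Reversible adiabatic, γ = 7/5: P₂ = P₁·(T₂/T₁)^(γ/(γ−1)) = 106.5 kPa; V₂ = V₁·(T₁/T₂)^(1/(γ−1)) = 15.71 L.
P constant ⇒ V ∝ T: P₃ = P₂; T₃ = T₂·(V₃/V₂) = 148.4 K.
Isochoric, so P/T is constant: V₄ = V₃; T₄ = T₃·(P₄/P₃) = 249.3 K.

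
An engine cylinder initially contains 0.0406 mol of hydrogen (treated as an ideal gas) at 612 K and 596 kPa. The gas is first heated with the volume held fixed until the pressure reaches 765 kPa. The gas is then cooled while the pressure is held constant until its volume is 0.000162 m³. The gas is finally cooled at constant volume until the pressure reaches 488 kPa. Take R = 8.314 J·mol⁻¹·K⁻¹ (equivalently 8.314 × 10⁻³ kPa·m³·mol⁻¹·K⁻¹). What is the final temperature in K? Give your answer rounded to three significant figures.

From PV = nRT: V₁ = nRT₁/P₁ = 0.0003466 m³.
Isochoric, so P/T is constant: V₂ = V₁; T₂ = T₁·(P₂/P₁) = 785.5 K.
Isobaric, so V/T is constant: P₃ = P₂; T₃ = T₂·(V₃/V₂) = 367.1 K.
Isochoric, so P/T is constant: V₄ = V₃; T₄ = T₃·(P₄/P₃) = 234.2 K.

T₄ ≈ 234 K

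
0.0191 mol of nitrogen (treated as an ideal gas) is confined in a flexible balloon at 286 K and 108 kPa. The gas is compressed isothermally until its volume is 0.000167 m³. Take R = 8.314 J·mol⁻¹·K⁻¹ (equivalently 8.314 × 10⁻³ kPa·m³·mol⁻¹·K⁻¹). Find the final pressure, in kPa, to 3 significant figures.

From PV = nRT: V₁ = nRT₁/P₁ = 0.0004205 m³.
T constant ⇒ Boyle's law P V = const: T₂ = T₁; P₂ = P₁·(V₁/V₂) = 272.0 kPa.

P₂ ≈ 272 kPa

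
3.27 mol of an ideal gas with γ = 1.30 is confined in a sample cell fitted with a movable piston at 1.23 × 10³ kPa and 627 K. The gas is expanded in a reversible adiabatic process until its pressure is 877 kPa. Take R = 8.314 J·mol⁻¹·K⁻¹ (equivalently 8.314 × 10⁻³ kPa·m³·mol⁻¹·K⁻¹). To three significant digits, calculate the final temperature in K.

T₂ ≈ 580 K

From PV = nRT: V₁ = nRT₁/P₁ = 0.01386 m³.
Adiabatic (γ = 1.30), T V^(γ−1) and P V^γ constant: T₂ = T₁·(P₂/P₁)^((γ−1)/γ) = 579.9 K; V₂ = V₁·(P₁/P₂)^(1/γ) = 0.01798 m³.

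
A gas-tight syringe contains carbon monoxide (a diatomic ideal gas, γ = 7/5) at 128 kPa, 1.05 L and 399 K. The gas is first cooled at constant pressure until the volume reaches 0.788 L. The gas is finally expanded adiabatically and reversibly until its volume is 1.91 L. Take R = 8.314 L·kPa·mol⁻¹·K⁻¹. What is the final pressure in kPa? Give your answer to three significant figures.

P₃ ≈ 37.1 kPa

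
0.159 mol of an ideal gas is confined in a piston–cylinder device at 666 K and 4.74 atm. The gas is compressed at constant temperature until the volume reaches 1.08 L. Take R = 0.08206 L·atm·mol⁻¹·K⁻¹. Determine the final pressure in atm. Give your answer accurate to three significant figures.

P₂ ≈ 8.05 atm

From PV = nRT: V₁ = nRT₁/P₁ = 1.833 L.
Isothermal, so P V is constant: T₂ = T₁; P₂ = P₁·(V₁/V₂) = 8.046 atm.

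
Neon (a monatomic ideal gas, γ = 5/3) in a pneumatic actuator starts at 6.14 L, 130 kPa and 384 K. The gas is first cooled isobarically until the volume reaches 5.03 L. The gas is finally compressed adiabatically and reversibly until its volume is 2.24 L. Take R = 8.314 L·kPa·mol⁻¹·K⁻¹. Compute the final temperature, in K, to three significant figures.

Isobaric, so V/T is constant: P₂ = P₁; T₂ = T₁·(V₂/V₁) = 314.6 K.
Adiabatic (γ = 5/3), T V^(γ−1) and P V^γ constant: T₃ = T₂·(V₂/V₃)^(γ−1) = 539.4 K; P₃ = P₂·(V₂/V₃)^γ = 500.6 kPa.

T₃ ≈ 539 K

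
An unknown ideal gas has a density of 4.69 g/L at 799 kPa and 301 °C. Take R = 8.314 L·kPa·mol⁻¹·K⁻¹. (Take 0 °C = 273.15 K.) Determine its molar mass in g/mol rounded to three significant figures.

M ≈ 28.0 g/mol

ρ = PM/(RT) ⇒ M = ρRT/P = (4.69 × 8.314 × 574.1) / 799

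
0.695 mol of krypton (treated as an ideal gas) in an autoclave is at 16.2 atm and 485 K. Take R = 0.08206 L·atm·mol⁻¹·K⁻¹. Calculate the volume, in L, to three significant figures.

V ≈ 1.71 L

PV = nRT ⇒ V = nRT/P = (0.695 × 0.08206 × 485) / 16.2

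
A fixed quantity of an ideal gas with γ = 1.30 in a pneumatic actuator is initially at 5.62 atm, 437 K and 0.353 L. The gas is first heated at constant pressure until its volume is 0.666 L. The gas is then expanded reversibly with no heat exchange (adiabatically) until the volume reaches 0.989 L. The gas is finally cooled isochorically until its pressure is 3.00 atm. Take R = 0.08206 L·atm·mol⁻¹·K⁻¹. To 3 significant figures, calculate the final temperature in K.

Isobaric, so V/T is constant: P₂ = P₁; T₂ = T₁·(V₂/V₁) = 824.5 K.
Reversible adiabatic, γ = 1.30: T₃ = T₂·(V₂/V₃)^(γ−1) = 732.3 K; P₃ = P₂·(V₂/V₃)^γ = 3.361 atm.
Isochoric, so P/T is constant: V₄ = V₃; T₄ = T₃·(P₄/P₃) = 653.6 K.

T₄ ≈ 654 K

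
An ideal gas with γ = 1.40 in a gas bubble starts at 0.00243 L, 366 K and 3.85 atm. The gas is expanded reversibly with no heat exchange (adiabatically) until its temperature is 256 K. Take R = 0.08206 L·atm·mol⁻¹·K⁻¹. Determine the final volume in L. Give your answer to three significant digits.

Adiabatic (γ = 1.40), T V^(γ−1) and P V^γ constant: P₂ = P₁·(T₂/T₁)^(γ/(γ−1)) = 1.102 atm; V₂ = V₁·(T₁/T₂)^(1/(γ−1)) = 0.005939 L.

V₂ ≈ 0.00594 L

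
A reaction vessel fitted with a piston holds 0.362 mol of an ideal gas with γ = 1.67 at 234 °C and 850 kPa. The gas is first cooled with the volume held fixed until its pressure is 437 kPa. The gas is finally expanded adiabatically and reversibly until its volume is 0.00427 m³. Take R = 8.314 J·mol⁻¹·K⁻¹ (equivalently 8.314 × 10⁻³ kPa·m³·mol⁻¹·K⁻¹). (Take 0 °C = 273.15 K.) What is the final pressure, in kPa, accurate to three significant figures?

Convert: T₁ = 507.1 K.
From PV = nRT: V₁ = nRT₁/P₁ = 0.001796 m³.
Isochoric, so P/T is constant: V₂ = V₁; T₂ = T₁·(P₂/P₁) = 260.7 K.
Adiabatic (γ = 1.67), T V^(γ−1) and P V^γ constant: T₃ = T₂·(V₂/V₃)^(γ−1) = 145.9 K; P₃ = P₂·(V₂/V₃)^γ = 102.9 kPa.

P₃ ≈ 103 kPa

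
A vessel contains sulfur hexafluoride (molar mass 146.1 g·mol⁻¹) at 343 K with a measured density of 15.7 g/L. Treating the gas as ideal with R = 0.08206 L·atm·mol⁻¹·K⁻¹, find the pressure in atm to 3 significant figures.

ρ = PM/(RT) ⇒ P = ρRT/M = (15.7 × 0.08206 × 343.0) / 146.1

P ≈ 3.02 atm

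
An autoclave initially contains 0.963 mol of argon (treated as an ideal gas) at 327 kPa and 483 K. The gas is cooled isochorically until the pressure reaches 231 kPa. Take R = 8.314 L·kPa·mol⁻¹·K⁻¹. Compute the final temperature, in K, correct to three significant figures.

From PV = nRT: V₁ = nRT₁/P₁ = 11.83 L.
V constant ⇒ P ∝ T: V₂ = V₁; T₂ = T₁·(P₂/P₁) = 341.2 K.

T₂ ≈ 341 K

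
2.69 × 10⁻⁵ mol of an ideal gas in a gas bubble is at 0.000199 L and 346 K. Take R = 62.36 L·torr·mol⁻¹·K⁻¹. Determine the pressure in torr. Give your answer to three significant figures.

P ≈ 2.92e+03 torr

PV = nRT ⇒ P = nRT/V = (2.69e-05 × 62.36 × 346) / 0.000199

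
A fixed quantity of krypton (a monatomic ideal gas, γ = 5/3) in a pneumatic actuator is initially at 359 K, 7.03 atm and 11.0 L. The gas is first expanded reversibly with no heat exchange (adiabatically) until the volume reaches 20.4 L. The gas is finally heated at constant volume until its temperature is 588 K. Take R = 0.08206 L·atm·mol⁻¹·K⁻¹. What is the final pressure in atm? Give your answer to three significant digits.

Reversible adiabatic, γ = 5/3: T₂ = T₁·(V₁/V₂)^(γ−1) = 237.8 K; P₂ = P₁·(V₁/V₂)^γ = 2.511 atm.
V constant ⇒ P ∝ T: V₃ = V₂; P₃ = P₂·(T₃/T₂) = 6.209 atm.

P₃ ≈ 6.21 atm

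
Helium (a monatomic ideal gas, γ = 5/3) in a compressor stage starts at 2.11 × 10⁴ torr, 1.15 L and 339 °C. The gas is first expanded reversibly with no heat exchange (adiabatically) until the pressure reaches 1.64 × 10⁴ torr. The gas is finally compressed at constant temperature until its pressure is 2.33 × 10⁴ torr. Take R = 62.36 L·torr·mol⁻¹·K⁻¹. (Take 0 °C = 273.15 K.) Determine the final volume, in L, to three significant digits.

V₃ ≈ 0.942 L

Convert: T₁ = 612.1 K.
Reversible adiabatic, γ = 5/3: T₂ = T₁·(P₂/P₁)^((γ−1)/γ) = 553.5 K; V₂ = V₁·(P₁/P₂)^(1/γ) = 1.338 L.
T constant ⇒ Boyle's law P V = const: T₃ = T₂; V₃ = V₂·(P₂/P₃) = 0.9416 L.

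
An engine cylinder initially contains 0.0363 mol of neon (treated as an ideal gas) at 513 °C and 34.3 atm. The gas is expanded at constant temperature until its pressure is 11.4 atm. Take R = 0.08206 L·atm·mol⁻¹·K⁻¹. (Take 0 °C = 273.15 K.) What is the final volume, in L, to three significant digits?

V₂ ≈ 0.205 L

Convert: T₁ = 786.1 K.
From PV = nRT: V₁ = nRT₁/P₁ = 0.06827 L.
T constant ⇒ Boyle's law P V = const: T₂ = T₁; V₂ = V₁·(P₁/P₂) = 0.2054 L.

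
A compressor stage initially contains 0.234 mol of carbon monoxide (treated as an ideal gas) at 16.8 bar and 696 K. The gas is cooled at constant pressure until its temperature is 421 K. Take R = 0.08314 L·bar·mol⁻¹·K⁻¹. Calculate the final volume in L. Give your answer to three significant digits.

V₂ ≈ 0.488 L

From PV = nRT: V₁ = nRT₁/P₁ = 0.8060 L.
Isobaric, so V/T is constant: P₂ = P₁; V₂ = V₁·(T₂/T₁) = 0.4875 L.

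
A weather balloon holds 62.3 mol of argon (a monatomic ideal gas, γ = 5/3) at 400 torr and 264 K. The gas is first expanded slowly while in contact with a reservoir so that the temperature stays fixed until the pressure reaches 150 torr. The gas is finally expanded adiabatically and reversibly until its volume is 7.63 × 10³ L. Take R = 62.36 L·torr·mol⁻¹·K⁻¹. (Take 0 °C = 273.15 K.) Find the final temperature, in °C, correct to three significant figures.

From PV = nRT: V₁ = nRT₁/P₁ = 2564 L.
Isothermal, so P V is constant: T₂ = T₁; V₂ = V₁·(P₁/P₂) = 6838 L.
Reversible adiabatic, γ = 5/3: T₃ = T₂·(V₂/V₃)^(γ−1) = 245.4 K; P₃ = P₂·(V₂/V₃)^γ = 124.9 torr.

T₃ ≈ -27.8 °C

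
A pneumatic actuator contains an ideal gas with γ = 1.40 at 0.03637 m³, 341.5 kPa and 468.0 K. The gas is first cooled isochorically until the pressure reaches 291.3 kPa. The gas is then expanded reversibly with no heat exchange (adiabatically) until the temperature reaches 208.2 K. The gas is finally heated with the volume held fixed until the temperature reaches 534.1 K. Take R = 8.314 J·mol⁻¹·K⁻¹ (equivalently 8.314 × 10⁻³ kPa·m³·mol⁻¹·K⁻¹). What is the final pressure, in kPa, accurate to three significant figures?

P₄ ≈ 76.6 kPa

V constant ⇒ P ∝ T: V₂ = V₁; T₂ = T₁·(P₂/P₁) = 399.2 K.
Reversible adiabatic, γ = 1.40: P₃ = P₂·(T₃/T₂)^(γ/(γ−1)) = 29.84 kPa; V₃ = V₂·(T₂/T₃)^(1/(γ−1)) = 0.1852 m³.
Isochoric, so P/T is constant: V₄ = V₃; P₄ = P₃·(T₄/T₃) = 76.56 kPa.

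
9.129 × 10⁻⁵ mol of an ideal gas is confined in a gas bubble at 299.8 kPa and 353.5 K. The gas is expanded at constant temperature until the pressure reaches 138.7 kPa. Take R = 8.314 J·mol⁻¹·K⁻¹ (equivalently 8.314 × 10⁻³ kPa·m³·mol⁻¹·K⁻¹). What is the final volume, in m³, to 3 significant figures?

V₂ ≈ 1.93e-06 m³

From PV = nRT: V₁ = nRT₁/P₁ = 8.949e-07 m³.
Isothermal, so P V is constant: T₂ = T₁; V₂ = V₁·(P₁/P₂) = 1.934e-06 m³.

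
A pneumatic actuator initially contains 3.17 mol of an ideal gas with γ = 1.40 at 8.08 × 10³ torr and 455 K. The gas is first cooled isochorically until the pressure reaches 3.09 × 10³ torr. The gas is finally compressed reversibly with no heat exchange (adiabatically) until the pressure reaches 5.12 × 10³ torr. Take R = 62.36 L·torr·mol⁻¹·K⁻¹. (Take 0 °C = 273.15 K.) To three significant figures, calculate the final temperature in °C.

T₃ ≈ -72.1 °C

From PV = nRT: V₁ = nRT₁/P₁ = 11.13 L.
Isochoric, so P/T is constant: V₂ = V₁; T₂ = T₁·(P₂/P₁) = 174.0 K.
Adiabatic (γ = 1.40), T V^(γ−1) and P V^γ constant: T₃ = T₂·(P₃/P₂)^((γ−1)/γ) = 201.0 K; V₃ = V₂·(P₂/P₃)^(1/γ) = 7.761 L.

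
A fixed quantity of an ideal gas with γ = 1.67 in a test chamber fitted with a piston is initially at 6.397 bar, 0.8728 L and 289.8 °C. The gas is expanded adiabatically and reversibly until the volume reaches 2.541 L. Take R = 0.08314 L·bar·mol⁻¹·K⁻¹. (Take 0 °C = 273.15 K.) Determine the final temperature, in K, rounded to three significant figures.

T₂ ≈ 275 K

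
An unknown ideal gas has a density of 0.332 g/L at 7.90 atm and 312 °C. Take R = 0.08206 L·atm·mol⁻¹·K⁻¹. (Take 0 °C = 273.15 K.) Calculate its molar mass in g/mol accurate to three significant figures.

M ≈ 2.02 g/mol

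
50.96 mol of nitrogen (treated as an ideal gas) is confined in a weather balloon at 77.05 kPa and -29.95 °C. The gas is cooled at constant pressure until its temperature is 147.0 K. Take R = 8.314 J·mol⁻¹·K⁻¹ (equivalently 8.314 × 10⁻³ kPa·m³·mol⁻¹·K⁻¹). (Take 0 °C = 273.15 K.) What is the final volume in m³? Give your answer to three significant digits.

V₂ ≈ 0.808 m³

Convert: T₁ = 243.2 K.
From PV = nRT: V₁ = nRT₁/P₁ = 1.337 m³.
Isobaric, so V/T is constant: P₂ = P₁; V₂ = V₁·(T₂/T₁) = 0.8083 m³.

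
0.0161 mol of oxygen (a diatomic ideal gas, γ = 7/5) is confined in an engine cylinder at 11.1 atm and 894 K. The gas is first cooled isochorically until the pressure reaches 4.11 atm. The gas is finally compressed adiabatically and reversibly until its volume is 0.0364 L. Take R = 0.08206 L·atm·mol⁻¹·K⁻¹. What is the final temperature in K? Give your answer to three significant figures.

From PV = nRT: V₁ = nRT₁/P₁ = 0.1064 L.
V constant ⇒ P ∝ T: V₂ = V₁; T₂ = T₁·(P₂/P₁) = 331.0 K.
Reversible adiabatic, γ = 7/5: T₃ = T₂·(V₂/V₃)^(γ−1) = 508.4 K; P₃ = P₂·(V₂/V₃)^γ = 18.45 atm.

T₃ ≈ 508 K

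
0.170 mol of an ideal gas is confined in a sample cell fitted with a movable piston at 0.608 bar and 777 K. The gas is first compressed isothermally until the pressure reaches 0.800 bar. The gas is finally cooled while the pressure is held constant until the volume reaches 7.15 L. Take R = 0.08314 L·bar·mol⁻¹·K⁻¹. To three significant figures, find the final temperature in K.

From PV = nRT: V₁ = nRT₁/P₁ = 18.06 L.
T constant ⇒ Boyle's law P V = const: T₂ = T₁; V₂ = V₁·(P₁/P₂) = 13.73 L.
Isobaric, so V/T is constant: P₃ = P₂; T₃ = T₂·(V₃/V₂) = 404.7 K.

T₃ ≈ 405 K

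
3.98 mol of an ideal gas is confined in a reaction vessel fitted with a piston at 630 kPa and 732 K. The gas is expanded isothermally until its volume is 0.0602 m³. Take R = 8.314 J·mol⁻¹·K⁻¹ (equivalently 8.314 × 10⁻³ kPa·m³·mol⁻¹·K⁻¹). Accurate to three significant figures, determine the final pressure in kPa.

P₂ ≈ 402 kPa

From PV = nRT: V₁ = nRT₁/P₁ = 0.03845 m³.
T constant ⇒ Boyle's law P V = const: T₂ = T₁; P₂ = P₁·(V₁/V₂) = 402.4 kPa.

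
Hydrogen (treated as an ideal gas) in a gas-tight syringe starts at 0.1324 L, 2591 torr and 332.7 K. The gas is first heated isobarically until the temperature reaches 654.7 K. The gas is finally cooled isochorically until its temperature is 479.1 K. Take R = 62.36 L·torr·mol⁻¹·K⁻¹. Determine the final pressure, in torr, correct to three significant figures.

P₃ ≈ 1.90e+03 torr

P constant ⇒ V ∝ T: P₂ = P₁; V₂ = V₁·(T₂/T₁) = 0.2605 L.
V constant ⇒ P ∝ T: V₃ = V₂; P₃ = P₂·(T₃/T₂) = 1896 torr.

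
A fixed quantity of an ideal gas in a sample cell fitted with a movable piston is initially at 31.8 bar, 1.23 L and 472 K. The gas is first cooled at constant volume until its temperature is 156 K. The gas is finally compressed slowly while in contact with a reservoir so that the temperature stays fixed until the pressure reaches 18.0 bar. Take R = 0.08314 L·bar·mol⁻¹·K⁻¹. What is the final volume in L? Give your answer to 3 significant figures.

V₃ ≈ 0.718 L

Isochoric, so P/T is constant: V₂ = V₁; P₂ = P₁·(T₂/T₁) = 10.51 bar.
Isothermal, so P V is constant: T₃ = T₂; V₃ = V₂·(P₂/P₃) = 0.7182 L.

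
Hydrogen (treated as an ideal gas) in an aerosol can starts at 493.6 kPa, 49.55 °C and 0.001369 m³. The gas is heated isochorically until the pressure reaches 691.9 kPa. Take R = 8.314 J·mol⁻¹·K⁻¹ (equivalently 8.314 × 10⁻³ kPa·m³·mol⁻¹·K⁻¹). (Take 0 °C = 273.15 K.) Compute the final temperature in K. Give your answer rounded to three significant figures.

Convert: T₁ = 322.7 K.
V constant ⇒ P ∝ T: V₂ = V₁; T₂ = T₁·(P₂/P₁) = 452.3 K.

T₂ ≈ 452 K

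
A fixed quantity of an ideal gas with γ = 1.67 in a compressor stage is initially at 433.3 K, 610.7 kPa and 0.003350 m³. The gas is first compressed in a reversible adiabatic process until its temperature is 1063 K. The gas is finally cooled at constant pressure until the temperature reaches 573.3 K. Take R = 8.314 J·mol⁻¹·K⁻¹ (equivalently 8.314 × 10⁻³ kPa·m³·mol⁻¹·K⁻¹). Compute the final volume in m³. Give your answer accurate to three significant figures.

V₃ ≈ 0.000473 m³

Adiabatic (γ = 1.67), T V^(γ−1) and P V^γ constant: P₂ = P₁·(T₂/T₁)^(γ/(γ−1)) = 5718 kPa; V₂ = V₁·(T₁/T₂)^(1/(γ−1)) = 0.0008777 m³.
P constant ⇒ V ∝ T: P₃ = P₂; V₃ = V₂·(T₃/T₂) = 0.0004734 m³.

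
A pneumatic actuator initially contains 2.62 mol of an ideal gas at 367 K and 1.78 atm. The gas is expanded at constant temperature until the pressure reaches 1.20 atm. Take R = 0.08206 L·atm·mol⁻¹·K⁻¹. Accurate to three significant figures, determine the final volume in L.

V₂ ≈ 65.8 L

From PV = nRT: V₁ = nRT₁/P₁ = 44.33 L.
T constant ⇒ Boyle's law P V = const: T₂ = T₁; V₂ = V₁·(P₁/P₂) = 65.75 L.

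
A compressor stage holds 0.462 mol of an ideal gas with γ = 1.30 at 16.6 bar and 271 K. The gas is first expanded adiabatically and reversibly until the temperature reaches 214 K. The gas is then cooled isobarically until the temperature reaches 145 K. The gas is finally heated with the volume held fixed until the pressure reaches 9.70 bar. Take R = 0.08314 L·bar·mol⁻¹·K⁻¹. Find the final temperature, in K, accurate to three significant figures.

T₄ ≈ 236 K

From PV = nRT: V₁ = nRT₁/P₁ = 0.6271 L.
Adiabatic (γ = 1.30), T V^(γ−1) and P V^γ constant: P₂ = P₁·(T₂/T₁)^(γ/(γ−1)) = 5.966 bar; V₂ = V₁·(T₁/T₂)^(1/(γ−1)) = 1.378 L.
Isobaric, so V/T is constant: P₃ = P₂; V₃ = V₂·(T₃/T₂) = 0.9335 L.
Isochoric, so P/T is constant: V₄ = V₃; T₄ = T₃·(P₄/P₃) = 235.7 K.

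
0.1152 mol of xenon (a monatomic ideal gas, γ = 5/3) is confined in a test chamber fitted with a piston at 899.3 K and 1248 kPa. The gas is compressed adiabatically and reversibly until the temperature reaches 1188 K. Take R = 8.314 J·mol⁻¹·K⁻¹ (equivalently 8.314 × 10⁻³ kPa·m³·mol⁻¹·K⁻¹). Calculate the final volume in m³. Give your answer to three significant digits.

From PV = nRT: V₁ = nRT₁/P₁ = 0.0006902 m³.
Reversible adiabatic, γ = 5/3: P₂ = P₁·(T₂/T₁)^(γ/(γ−1)) = 2503 kPa; V₂ = V₁·(T₁/T₂)^(1/(γ−1)) = 0.0004546 m³.

V₂ ≈ 0.000455 m³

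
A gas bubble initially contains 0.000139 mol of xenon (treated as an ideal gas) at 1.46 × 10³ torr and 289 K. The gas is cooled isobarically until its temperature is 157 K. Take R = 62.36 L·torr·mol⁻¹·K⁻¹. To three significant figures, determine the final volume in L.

From PV = nRT: V₁ = nRT₁/P₁ = 0.001716 L.
Isobaric, so V/T is constant: P₂ = P₁; V₂ = V₁·(T₂/T₁) = 0.0009321 L.

V₂ ≈ 0.000932 L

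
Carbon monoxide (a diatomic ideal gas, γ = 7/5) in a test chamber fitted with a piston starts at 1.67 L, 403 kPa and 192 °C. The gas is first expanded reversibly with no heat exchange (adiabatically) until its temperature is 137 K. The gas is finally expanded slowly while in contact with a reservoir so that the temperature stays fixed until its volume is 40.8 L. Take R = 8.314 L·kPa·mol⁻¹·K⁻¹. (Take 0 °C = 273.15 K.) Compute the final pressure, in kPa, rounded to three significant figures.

P₃ ≈ 4.86 kPa

Convert: T₁ = 465.1 K.
Adiabatic (γ = 7/5), T V^(γ−1) and P V^γ constant: P₂ = P₁·(T₂/T₁)^(γ/(γ−1)) = 5.588 kPa; V₂ = V₁·(T₁/T₂)^(1/(γ−1)) = 35.47 L.
Isothermal, so P V is constant: T₃ = T₂; P₃ = P₂·(V₂/V₃) = 4.858 kPa.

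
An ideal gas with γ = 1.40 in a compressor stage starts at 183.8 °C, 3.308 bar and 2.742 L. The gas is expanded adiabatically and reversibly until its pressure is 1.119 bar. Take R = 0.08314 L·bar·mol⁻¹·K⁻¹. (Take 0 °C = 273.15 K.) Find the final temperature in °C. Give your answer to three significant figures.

Convert: T₁ = 456.9 K.
Adiabatic (γ = 1.40), T V^(γ−1) and P V^γ constant: T₂ = T₁·(P₂/P₁)^((γ−1)/γ) = 335.3 K; V₂ = V₁·(P₁/P₂)^(1/γ) = 5.947 L.

T₂ ≈ 62.1 °C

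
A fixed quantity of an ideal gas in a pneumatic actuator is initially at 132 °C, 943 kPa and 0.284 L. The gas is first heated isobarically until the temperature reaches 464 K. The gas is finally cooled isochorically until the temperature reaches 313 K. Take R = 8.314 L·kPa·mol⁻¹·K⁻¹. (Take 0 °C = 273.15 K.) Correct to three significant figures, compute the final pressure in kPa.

Convert: T₁ = 405.1 K.
Isobaric, so V/T is constant: P₂ = P₁; V₂ = V₁·(T₂/T₁) = 0.3253 L.
Isochoric, so P/T is constant: V₃ = V₂; P₃ = P₂·(T₃/T₂) = 636.1 kPa.

P₃ ≈ 636 kPa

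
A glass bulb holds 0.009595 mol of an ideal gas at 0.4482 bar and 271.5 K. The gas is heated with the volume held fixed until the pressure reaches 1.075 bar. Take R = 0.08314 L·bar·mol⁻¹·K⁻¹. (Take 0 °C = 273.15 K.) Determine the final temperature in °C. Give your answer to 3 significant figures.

T₂ ≈ 378 °C

From PV = nRT: V₁ = nRT₁/P₁ = 0.4832 L.
Isochoric, so P/T is constant: V₂ = V₁; T₂ = T₁·(P₂/P₁) = 651.2 K.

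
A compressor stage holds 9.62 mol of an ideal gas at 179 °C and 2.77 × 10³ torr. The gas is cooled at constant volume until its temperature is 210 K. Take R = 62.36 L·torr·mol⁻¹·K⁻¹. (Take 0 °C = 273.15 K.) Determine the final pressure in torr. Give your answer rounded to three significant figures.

P₂ ≈ 1.29e+03 torr

Convert: T₁ = 452.1 K.
From PV = nRT: V₁ = nRT₁/P₁ = 97.92 L.
V constant ⇒ P ∝ T: V₂ = V₁; P₂ = P₁·(T₂/T₁) = 1287 torr.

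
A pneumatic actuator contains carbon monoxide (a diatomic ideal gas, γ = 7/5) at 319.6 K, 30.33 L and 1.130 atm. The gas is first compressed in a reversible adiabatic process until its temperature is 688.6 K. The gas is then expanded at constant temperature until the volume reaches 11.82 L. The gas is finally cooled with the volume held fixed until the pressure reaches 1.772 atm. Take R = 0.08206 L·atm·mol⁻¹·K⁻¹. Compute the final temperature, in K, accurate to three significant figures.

Reversible adiabatic, γ = 7/5: P₂ = P₁·(T₂/T₁)^(γ/(γ−1)) = 16.59 atm; V₂ = V₁·(T₁/T₂)^(1/(γ−1)) = 4.451 L.
Isothermal, so P V is constant: T₃ = T₂; P₃ = P₂·(V₂/V₃) = 6.247 atm.
V constant ⇒ P ∝ T: V₄ = V₃; T₄ = T₃·(P₄/P₃) = 195.3 K.

T₄ ≈ 195 K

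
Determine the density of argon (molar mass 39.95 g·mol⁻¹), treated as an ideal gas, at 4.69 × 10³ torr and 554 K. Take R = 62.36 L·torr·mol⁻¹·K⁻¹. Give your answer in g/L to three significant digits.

ρ = PM/(RT) = (4.69e+03 × 39.95) / (62.36 × 554.0)

ρ ≈ 5.42 g/L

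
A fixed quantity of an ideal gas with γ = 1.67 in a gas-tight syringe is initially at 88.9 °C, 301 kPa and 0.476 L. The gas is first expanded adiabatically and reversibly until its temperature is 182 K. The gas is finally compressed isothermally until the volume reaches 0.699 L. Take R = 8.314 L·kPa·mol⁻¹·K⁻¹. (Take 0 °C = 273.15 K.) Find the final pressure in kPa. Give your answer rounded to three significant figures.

Convert: T₁ = 362.0 K.
Adiabatic (γ = 1.67), T V^(γ−1) and P V^γ constant: P₂ = P₁·(T₂/T₁)^(γ/(γ−1)) = 54.21 kPa; V₂ = V₁·(T₁/T₂)^(1/(γ−1)) = 1.329 L.
T constant ⇒ Boyle's law P V = const: T₃ = T₂; P₃ = P₂·(V₂/V₃) = 103.0 kPa.

P₃ ≈ 103 kPa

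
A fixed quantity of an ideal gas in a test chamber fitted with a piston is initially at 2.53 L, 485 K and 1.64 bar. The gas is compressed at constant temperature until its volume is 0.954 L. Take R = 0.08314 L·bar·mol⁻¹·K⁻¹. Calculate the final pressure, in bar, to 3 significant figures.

T constant ⇒ Boyle's law P V = const: T₂ = T₁; P₂ = P₁·(V₁/V₂) = 4.349 bar.

P₂ ≈ 4.35 bar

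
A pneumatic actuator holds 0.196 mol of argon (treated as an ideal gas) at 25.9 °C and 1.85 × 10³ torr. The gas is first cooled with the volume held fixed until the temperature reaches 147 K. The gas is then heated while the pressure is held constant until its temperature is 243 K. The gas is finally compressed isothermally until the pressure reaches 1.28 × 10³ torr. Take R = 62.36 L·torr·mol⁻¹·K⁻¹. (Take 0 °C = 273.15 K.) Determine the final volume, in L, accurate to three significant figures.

Convert: T₁ = 299.0 K.
From PV = nRT: V₁ = nRT₁/P₁ = 1.976 L.
Isochoric, so P/T is constant: V₂ = V₁; P₂ = P₁·(T₂/T₁) = 909.4 torr.
P constant ⇒ V ∝ T: P₃ = P₂; V₃ = V₂·(T₃/T₂) = 3.266 L.
Isothermal, so P V is constant: T₄ = T₃; V₄ = V₃·(P₃/P₄) = 2.320 L.

V₄ ≈ 2.32 L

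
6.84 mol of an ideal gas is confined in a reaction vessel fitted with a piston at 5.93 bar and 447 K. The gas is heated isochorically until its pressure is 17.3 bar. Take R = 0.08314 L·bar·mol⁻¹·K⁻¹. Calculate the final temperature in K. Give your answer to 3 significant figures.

From PV = nRT: V₁ = nRT₁/P₁ = 42.87 L.
V constant ⇒ P ∝ T: V₂ = V₁; T₂ = T₁·(P₂/P₁) = 1304 K.

T₂ ≈ 1.30e+03 K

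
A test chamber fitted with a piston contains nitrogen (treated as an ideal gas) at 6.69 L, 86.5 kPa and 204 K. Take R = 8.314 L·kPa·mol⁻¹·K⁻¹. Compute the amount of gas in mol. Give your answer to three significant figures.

PV = nRT ⇒ n = PV/(RT) = (86.5 × 6.69) / (8.314 × 204)

n ≈ 0.341 mol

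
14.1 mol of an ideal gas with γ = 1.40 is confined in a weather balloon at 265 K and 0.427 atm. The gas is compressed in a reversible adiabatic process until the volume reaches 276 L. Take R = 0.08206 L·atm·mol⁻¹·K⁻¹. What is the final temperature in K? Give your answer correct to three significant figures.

T₂ ≈ 388 K

From PV = nRT: V₁ = nRT₁/P₁ = 718.1 L.
Adiabatic (γ = 1.40), T V^(γ−1) and P V^γ constant: T₂ = T₁·(V₁/V₂)^(γ−1) = 388.5 K; P₂ = P₁·(V₁/V₂)^γ = 1.629 atm.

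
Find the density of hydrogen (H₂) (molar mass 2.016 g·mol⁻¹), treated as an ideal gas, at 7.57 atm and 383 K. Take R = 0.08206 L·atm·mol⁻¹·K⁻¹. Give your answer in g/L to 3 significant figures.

ρ = PM/(RT) = (7.57 × 2.016) / (0.08206 × 383.0)

ρ ≈ 0.486 g/L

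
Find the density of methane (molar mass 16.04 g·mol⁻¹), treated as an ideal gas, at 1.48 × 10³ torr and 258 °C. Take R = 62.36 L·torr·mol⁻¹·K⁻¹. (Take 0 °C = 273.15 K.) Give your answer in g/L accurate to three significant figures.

ρ = PM/(RT) = (1.48e+03 × 16.04) / (62.36 × 531.1)

ρ ≈ 0.717 g/L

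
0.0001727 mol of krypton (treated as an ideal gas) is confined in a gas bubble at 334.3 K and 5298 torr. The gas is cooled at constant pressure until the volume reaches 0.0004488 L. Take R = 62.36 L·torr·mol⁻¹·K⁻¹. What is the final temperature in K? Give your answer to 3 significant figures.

T₂ ≈ 221 K

From PV = nRT: V₁ = nRT₁/P₁ = 0.0006796 L.
Isobaric, so V/T is constant: P₂ = P₁; T₂ = T₁·(V₂/V₁) = 220.8 K.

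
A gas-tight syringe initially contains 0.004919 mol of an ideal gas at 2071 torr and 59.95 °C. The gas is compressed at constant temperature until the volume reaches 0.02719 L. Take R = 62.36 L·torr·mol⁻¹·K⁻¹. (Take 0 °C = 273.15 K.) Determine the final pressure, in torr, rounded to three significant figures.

Convert: T₁ = 333.1 K.
From PV = nRT: V₁ = nRT₁/P₁ = 0.04934 L.
Isothermal, so P V is constant: T₂ = T₁; P₂ = P₁·(V₁/V₂) = 3758 torr.

P₂ ≈ 3.76e+03 torr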